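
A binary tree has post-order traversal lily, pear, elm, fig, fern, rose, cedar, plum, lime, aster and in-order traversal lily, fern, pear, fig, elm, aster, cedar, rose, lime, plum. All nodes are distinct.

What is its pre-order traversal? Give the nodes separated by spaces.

The last element of post-order is the root; it splits in-order into left and right subtrees.
Root aster: left subtree has 5 nodes {lily, fern, pear, fig, elm}, right has 4 {cedar, rose, lime, plum}.
  Root fern: left subtree has 1 node {lily}, right has 3 {pear, fig, elm}.
    Root fig: left subtree has 1 node {pear}, right has 1 {elm}.
  Root lime: left subtree has 2 nodes {cedar, rose}, right has 1 {plum}.
    Root cedar: left subtree has 0 nodes { }, right has 1 {rose}.

aster fern lily fig pear elm lime cedar rose plum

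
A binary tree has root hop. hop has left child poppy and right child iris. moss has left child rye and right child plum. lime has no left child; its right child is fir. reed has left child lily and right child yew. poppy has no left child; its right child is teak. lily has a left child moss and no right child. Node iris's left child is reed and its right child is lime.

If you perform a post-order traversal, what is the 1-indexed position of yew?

Post-order visits the left subtree, then the right subtree, then the node.
At hop: go left to poppy.
  At poppy: no left child.
  At poppy: go right to teak.
    teak is a leaf — visit teak.
  Visit poppy.
At hop: go right to iris.
  At iris: go left to reed.
    At reed: go left to lily.
      At lily: go left to moss.
        At moss: go left to rye.
          rye is a leaf — visit rye.
        At moss: go right to plum.
          plum is a leaf — visit plum.
        Visit moss.
      At lily: no right child.
      Visit lily.
    At reed: go right to yew.
      yew is a leaf — visit yew.
    Visit reed.
  At iris: go right to lime.
    At lime: no left child.
    At lime: go right to fir.
      fir is a leaf — visit fir.
    Visit lime.
  Visit iris.
Visit hop.
Full post-order sequence: teak, poppy, rye, plum, moss, lily, yew, reed, fir, lime, iris, hop.

7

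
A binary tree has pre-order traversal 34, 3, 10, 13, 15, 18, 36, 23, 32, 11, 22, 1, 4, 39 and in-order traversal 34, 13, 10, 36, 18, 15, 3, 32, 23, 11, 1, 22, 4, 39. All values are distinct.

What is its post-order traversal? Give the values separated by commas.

The first element of pre-order is the root; it splits in-order into left and right subtrees.
Root 34: left subtree has 0 nodes { }, right has 13 {13, 10, 36, 18, 15, 3, 32, 23, 11, 1, 22, 4, 39}.
  Root 3: left subtree has 5 nodes {13, 10, 36, 18, 15}, right has 7 {32, 23, 11, 1, 22, 4, 39}.
    Root 10: left subtree has 1 node {13}, right has 3 {36, 18, 15}.
      Root 15: left subtree has 2 nodes {36, 18}, right has 0 { }.
        Root 18: left subtree has 1 node {36}, right has 0 { }.
    Root 23: left subtree has 1 node {32}, right has 5 {11, 1, 22, 4, 39}.
      Root 11: left subtree has 0 nodes { }, right has 4 {1, 22, 4, 39}.
        Root 22: left subtree has 1 node {1}, right has 2 {4, 39}.
          Root 4: left subtree has 0 nodes { }, right has 1 {39}.

13, 36, 18, 15, 10, 32, 1, 39, 4, 22, 11, 23, 3, 34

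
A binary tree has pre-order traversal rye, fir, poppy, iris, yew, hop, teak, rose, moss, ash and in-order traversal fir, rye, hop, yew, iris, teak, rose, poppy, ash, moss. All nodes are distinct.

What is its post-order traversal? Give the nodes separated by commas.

The first element of pre-order is the root; it splits in-order into left and right subtrees.
Root rye: left subtree has 1 node {fir}, right has 8 {hop, yew, iris, teak, rose, poppy, ash, moss}.
  Root poppy: left subtree has 5 nodes {hop, yew, iris, teak, rose}, right has 2 {ash, moss}.
    Root iris: left subtree has 2 nodes {hop, yew}, right has 2 {teak, rose}.
      Root yew: left subtree has 1 node {hop}, right has 0 { }.
      Root teak: left subtree has 0 nodes { }, right has 1 {rose}.
    Root moss: left subtree has 1 node {ash}, right has 0 { }.

fir, hop, yew, rose, teak, iris, ash, moss, poppy, rye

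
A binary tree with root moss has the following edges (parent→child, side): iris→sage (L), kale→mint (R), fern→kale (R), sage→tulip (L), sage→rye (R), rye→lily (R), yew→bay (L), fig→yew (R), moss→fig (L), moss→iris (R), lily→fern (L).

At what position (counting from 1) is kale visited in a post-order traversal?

Post-order visits the left subtree, then the right subtree, then the node.
At moss: go left to fig.
  At fig: no left child.
  At fig: go right to yew.
    At yew: go left to bay.
      bay is a leaf — visit bay.
    At yew: no right child.
    Visit yew.
  Visit fig.
At moss: go right to iris.
  At iris: go left to sage.
    At sage: go left to tulip.
      tulip is a leaf — visit tulip.
    At sage: go right to rye.
      At rye: no left child.
      At rye: go right to lily.
        At lily: go left to fern.
          At fern: no left child.
          At fern: go right to kale.
            At kale: no left child.
            At kale: go right to mint.
              mint is a leaf — visit mint.
            Visit kale.
          Visit fern.
        At lily: no right child.
        Visit lily.
      Visit rye.
    Visit sage.
  At iris: no right child.
  Visit iris.
Visit moss.
Full post-order sequence: bay, yew, fig, tulip, mint, kale, fern, lily, rye, sage, iris, moss.

6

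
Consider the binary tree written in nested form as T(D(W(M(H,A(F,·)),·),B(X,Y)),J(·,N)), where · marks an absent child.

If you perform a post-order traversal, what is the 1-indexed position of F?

Post-order visits the left subtree, then the right subtree, then the node.
At T: go left to D.
  At D: go left to W.
    At W: go left to M.
      At M: go left to H.
        H is a leaf — visit H.
      At M: go right to A.
        At A: go left to F.
          F is a leaf — visit F.
        At A: no right child.
        Visit A.
      Visit M.
    At W: no right child.
    Visit W.
  At D: go right to B.
    At B: go left to X.
      X is a leaf — visit X.
    At B: go right to Y.
      Y is a leaf — visit Y.
    Visit B.
  Visit D.
At T: go right to J.
  At J: no left child.
  At J: go right to N.
    N is a leaf — visit N.
  Visit J.
Visit T.
Full post-order sequence: H, F, A, M, W, X, Y, B, D, N, J, T.

2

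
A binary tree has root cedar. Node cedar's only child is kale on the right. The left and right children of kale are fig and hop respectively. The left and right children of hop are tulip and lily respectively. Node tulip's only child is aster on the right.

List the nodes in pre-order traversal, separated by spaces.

cedar kale fig hop tulip aster lily

Pre-order visits the node, then its left subtree, then its right subtree.
Visit cedar.
At cedar: no left child.
At cedar: go right to kale.
  Visit kale.
  At kale: go left to fig.
    fig is a leaf — visit fig.
  At kale: go right to hop.
    Visit hop.
    At hop: go left to tulip.
      Visit tulip.
      At tulip: no left child.
      At tulip: go right to aster.
        aster is a leaf — visit aster.
    At hop: go right to lily.
      lily is a leaf — visit lily.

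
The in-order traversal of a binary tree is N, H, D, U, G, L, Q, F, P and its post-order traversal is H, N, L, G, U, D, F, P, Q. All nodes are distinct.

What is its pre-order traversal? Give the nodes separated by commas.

Q, D, N, H, U, G, L, P, F

The last element of post-order is the root; it splits in-order into left and right subtrees.
Root Q: left subtree has 6 nodes {N, H, D, U, G, L}, right has 2 {F, P}.
  Root D: left subtree has 2 nodes {N, H}, right has 3 {U, G, L}.
    Root N: left subtree has 0 nodes { }, right has 1 {H}.
    Root U: left subtree has 0 nodes { }, right has 2 {G, L}.
      Root G: left subtree has 0 nodes { }, right has 1 {L}.
  Root P: left subtree has 1 node {F}, right has 0 { }.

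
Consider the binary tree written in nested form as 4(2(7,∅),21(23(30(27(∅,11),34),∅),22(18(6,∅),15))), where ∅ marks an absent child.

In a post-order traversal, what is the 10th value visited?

15

Post-order visits the left subtree, then the right subtree, then the node.
At 4: go left to 2.
  At 2: go left to 7.
    7 is a leaf — visit 7.
  At 2: no right child.
  Visit 2.
At 4: go right to 21.
  At 21: go left to 23.
    At 23: go left to 30.
      At 30: go left to 27.
        At 27: no left child.
        At 27: go right to 11.
          11 is a leaf — visit 11.
        Visit 27.
      At 30: go right to 34.
        34 is a leaf — visit 34.
      Visit 30.
    At 23: no right child.
    Visit 23.
  At 21: go right to 22.
    At 22: go left to 18.
      At 18: go left to 6.
        6 is a leaf — visit 6.
      At 18: no right child.
      Visit 18.
    At 22: go right to 15.
      15 is a leaf — visit 15.
    Visit 22.
  Visit 21.
Visit 4.
Full post-order sequence: 7, 2, 11, 27, 34, 30, 23, 6, 18, 15, 22, 21, 4.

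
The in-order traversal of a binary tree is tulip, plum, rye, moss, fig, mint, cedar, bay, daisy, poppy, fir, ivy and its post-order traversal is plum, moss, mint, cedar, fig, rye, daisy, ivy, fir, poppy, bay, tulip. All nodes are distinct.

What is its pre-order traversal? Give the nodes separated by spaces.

The last element of post-order is the root; it splits in-order into left and right subtrees.
Root tulip: left subtree has 0 nodes { }, right has 11 {plum, rye, moss, fig, mint, cedar, bay, daisy, poppy, fir, ivy}.
  Root bay: left subtree has 6 nodes {plum, rye, moss, fig, mint, cedar}, right has 4 {daisy, poppy, fir, ivy}.
    Root rye: left subtree has 1 node {plum}, right has 4 {moss, fig, mint, cedar}.
      Root fig: left subtree has 1 node {moss}, right has 2 {mint, cedar}.
        Root cedar: left subtree has 1 node {mint}, right has 0 { }.
    Root poppy: left subtree has 1 node {daisy}, right has 2 {fir, ivy}.
      Root fir: left subtree has 0 nodes { }, right has 1 {ivy}.

tulip bay rye plum fig moss cedar mint poppy daisy fir ivy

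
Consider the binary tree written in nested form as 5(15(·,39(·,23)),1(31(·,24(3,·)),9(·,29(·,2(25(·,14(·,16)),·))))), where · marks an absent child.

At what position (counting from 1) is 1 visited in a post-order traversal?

13

Post-order visits the left subtree, then the right subtree, then the node.
At 5: go left to 15.
  At 15: no left child.
  At 15: go right to 39.
    At 39: no left child.
    At 39: go right to 23.
      23 is a leaf — visit 23.
    Visit 39.
  Visit 15.
At 5: go right to 1.
  At 1: go left to 31.
    At 31: no left child.
    At 31: go right to 24.
      At 24: go left to 3.
        3 is a leaf — visit 3.
      At 24: no right child.
      Visit 24.
    Visit 31.
  At 1: go right to 9.
    At 9: no left child.
    At 9: go right to 29.
      At 29: no left child.
      At 29: go right to 2.
        At 2: go left to 25.
          At 25: no left child.
          At 25: go right to 14.
            At 14: no left child.
            At 14: go right to 16.
              16 is a leaf — visit 16.
            Visit 14.
          Visit 25.
        At 2: no right child.
        Visit 2.
      Visit 29.
    Visit 9.
  Visit 1.
Visit 5.
Full post-order sequence: 23, 39, 15, 3, 24, 31, 16, 14, 25, 2, 29, 9, 1, 5.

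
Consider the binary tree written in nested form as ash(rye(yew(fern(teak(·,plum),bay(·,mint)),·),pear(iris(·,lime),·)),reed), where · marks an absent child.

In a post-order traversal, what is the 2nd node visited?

teak

Post-order visits the left subtree, then the right subtree, then the node.
At ash: go left to rye.
  At rye: go left to yew.
    At yew: go left to fern.
      At fern: go left to teak.
        At teak: no left child.
        At teak: go right to plum.
          plum is a leaf — visit plum.
        Visit teak.
      At fern: go right to bay.
        At bay: no left child.
        At bay: go right to mint.
          mint is a leaf — visit mint.
        Visit bay.
      Visit fern.
    At yew: no right child.
    Visit yew.
  At rye: go right to pear.
    At pear: go left to iris.
      At iris: no left child.
      At iris: go right to lime.
        lime is a leaf — visit lime.
      Visit iris.
    At pear: no right child.
    Visit pear.
  Visit rye.
At ash: go right to reed.
  reed is a leaf — visit reed.
Visit ash.
Full post-order sequence: plum, teak, mint, bay, fern, yew, lime, iris, pear, rye, reed, ash.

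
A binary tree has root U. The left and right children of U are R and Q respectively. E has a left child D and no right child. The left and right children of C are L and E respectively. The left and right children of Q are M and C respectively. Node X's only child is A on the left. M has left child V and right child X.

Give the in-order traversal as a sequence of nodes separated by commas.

R, U, V, M, A, X, Q, L, C, D, E

In-order visits the left subtree, then the node, then the right subtree.
At U: go left to R.
  R is a leaf — visit R.
Visit U.
At U: go right to Q.
  At Q: go left to M.
    At M: go left to V.
      V is a leaf — visit V.
    Visit M.
    At M: go right to X.
      At X: go left to A.
        A is a leaf — visit A.
      Visit X.
      At X: no right child.
  Visit Q.
  At Q: go right to C.
    At C: go left to L.
      L is a leaf — visit L.
    Visit C.
    At C: go right to E.
      At E: go left to D.
        D is a leaf — visit D.
      Visit E.
      At E: no right child.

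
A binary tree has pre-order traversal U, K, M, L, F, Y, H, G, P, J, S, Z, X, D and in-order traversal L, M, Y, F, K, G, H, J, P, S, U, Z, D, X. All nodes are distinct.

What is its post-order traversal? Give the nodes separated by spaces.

The first element of pre-order is the root; it splits in-order into left and right subtrees.
Root U: left subtree has 10 nodes {L, M, Y, F, K, G, H, J, P, S}, right has 3 {Z, D, X}.
  Root K: left subtree has 4 nodes {L, M, Y, F}, right has 5 {G, H, J, P, S}.
    Root M: left subtree has 1 node {L}, right has 2 {Y, F}.
      Root F: left subtree has 1 node {Y}, right has 0 { }.
    Root H: left subtree has 1 node {G}, right has 3 {J, P, S}.
      Root P: left subtree has 1 node {J}, right has 1 {S}.
  Root Z: left subtree has 0 nodes { }, right has 2 {D, X}.
    Root X: left subtree has 1 node {D}, right has 0 { }.

L Y F M G J S P H K D X Z U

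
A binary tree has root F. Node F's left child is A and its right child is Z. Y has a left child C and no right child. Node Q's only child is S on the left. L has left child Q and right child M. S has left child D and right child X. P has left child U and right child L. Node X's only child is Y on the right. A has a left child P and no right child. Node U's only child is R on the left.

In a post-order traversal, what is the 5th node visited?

Y

Post-order visits the left subtree, then the right subtree, then the node.
At F: go left to A.
  At A: go left to P.
    At P: go left to U.
      At U: go left to R.
        R is a leaf — visit R.
      At U: no right child.
      Visit U.
    At P: go right to L.
      At L: go left to Q.
        At Q: go left to S.
          At S: go left to D.
            D is a leaf — visit D.
          At S: go right to X.
            At X: no left child.
            At X: go right to Y.
              At Y: go left to C.
                C is a leaf — visit C.
              At Y: no right child.
              Visit Y.
            Visit X.
          Visit S.
        At Q: no right child.
        Visit Q.
      At L: go right to M.
        M is a leaf — visit M.
      Visit L.
    Visit P.
  At A: no right child.
  Visit A.
At F: go right to Z.
  Z is a leaf — visit Z.
Visit F.
Full post-order sequence: R, U, D, C, Y, X, S, Q, M, L, P, A, Z, F.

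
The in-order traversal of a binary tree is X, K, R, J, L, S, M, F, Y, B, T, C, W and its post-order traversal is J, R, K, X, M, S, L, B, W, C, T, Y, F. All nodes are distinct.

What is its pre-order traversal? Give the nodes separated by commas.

The last element of post-order is the root; it splits in-order into left and right subtrees.
Root F: left subtree has 7 nodes {X, K, R, J, L, S, M}, right has 5 {Y, B, T, C, W}.
  Root L: left subtree has 4 nodes {X, K, R, J}, right has 2 {S, M}.
    Root X: left subtree has 0 nodes { }, right has 3 {K, R, J}.
      Root K: left subtree has 0 nodes { }, right has 2 {R, J}.
        Root R: left subtree has 0 nodes { }, right has 1 {J}.
    Root S: left subtree has 0 nodes { }, right has 1 {M}.
  Root Y: left subtree has 0 nodes { }, right has 4 {B, T, C, W}.
    Root T: left subtree has 1 node {B}, right has 2 {C, W}.
      Root C: left subtree has 0 nodes { }, right has 1 {W}.

F, L, X, K, R, J, S, M, Y, T, B, C, W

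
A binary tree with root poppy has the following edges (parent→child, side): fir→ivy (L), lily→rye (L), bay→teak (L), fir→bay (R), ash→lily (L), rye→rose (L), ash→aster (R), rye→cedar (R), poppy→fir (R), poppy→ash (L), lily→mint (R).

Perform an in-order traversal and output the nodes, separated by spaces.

rose rye cedar lily mint ash aster poppy ivy fir teak bay

In-order visits the left subtree, then the node, then the right subtree.
At poppy: go left to ash.
  At ash: go left to lily.
    At lily: go left to rye.
      At rye: go left to rose.
        rose is a leaf — visit rose.
      Visit rye.
      At rye: go right to cedar.
        cedar is a leaf — visit cedar.
    Visit lily.
    At lily: go right to mint.
      mint is a leaf — visit mint.
  Visit ash.
  At ash: go right to aster.
    aster is a leaf — visit aster.
Visit poppy.
At poppy: go right to fir.
  At fir: go left to ivy.
    ivy is a leaf — visit ivy.
  Visit fir.
  At fir: go right to bay.
    At bay: go left to teak.
      teak is a leaf — visit teak.
    Visit bay.
    At bay: no right child.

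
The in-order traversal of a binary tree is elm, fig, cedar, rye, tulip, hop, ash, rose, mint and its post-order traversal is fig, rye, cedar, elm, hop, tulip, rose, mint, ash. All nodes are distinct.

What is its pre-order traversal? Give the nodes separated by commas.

ash, tulip, elm, cedar, fig, rye, hop, mint, rose

The last element of post-order is the root; it splits in-order into left and right subtrees.
Root ash: left subtree has 6 nodes {elm, fig, cedar, rye, tulip, hop}, right has 2 {rose, mint}.
  Root tulip: left subtree has 4 nodes {elm, fig, cedar, rye}, right has 1 {hop}.
    Root elm: left subtree has 0 nodes { }, right has 3 {fig, cedar, rye}.
      Root cedar: left subtree has 1 node {fig}, right has 1 {rye}.
  Root mint: left subtree has 1 node {rose}, right has 0 { }.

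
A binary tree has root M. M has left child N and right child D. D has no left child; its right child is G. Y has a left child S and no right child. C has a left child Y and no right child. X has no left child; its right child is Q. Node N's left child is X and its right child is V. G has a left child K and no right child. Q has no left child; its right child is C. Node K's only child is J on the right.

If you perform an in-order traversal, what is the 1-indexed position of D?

9

In-order visits the left subtree, then the node, then the right subtree.
At M: go left to N.
  At N: go left to X.
    At X: no left child.
    Visit X.
    At X: go right to Q.
      At Q: no left child.
      Visit Q.
      At Q: go right to C.
        At C: go left to Y.
          At Y: go left to S.
            S is a leaf — visit S.
          Visit Y.
          At Y: no right child.
        Visit C.
        At C: no right child.
  Visit N.
  At N: go right to V.
    V is a leaf — visit V.
Visit M.
At M: go right to D.
  At D: no left child.
  Visit D.
  At D: go right to G.
    At G: go left to K.
      At K: no left child.
      Visit K.
      At K: go right to J.
        J is a leaf — visit J.
    Visit G.
    At G: no right child.
Full in-order sequence: X, Q, S, Y, C, N, V, M, D, K, J, G.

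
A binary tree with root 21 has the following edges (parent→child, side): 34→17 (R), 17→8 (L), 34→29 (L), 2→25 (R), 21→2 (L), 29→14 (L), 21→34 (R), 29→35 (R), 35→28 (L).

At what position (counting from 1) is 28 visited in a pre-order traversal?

8

Pre-order visits the node, then its left subtree, then its right subtree.
Visit 21.
At 21: go left to 2.
  Visit 2.
  At 2: no left child.
  At 2: go right to 25.
    25 is a leaf — visit 25.
At 21: go right to 34.
  Visit 34.
  At 34: go left to 29.
    Visit 29.
    At 29: go left to 14.
      14 is a leaf — visit 14.
    At 29: go right to 35.
      Visit 35.
      At 35: go left to 28.
        28 is a leaf — visit 28.
      At 35: no right child.
  At 34: go right to 17.
    Visit 17.
    At 17: go left to 8.
      8 is a leaf — visit 8.
    At 17: no right child.
Full pre-order sequence: 21, 2, 25, 34, 29, 14, 35, 28, 17, 8.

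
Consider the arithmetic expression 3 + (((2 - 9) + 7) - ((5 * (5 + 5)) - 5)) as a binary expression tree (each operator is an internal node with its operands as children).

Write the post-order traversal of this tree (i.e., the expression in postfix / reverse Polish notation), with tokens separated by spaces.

Post-order on an expression tree gives postfix notation: for each operator, emit left operand, right operand, then the operator.

3 2 9 - 7 + 5 5 5 + * 5 - - +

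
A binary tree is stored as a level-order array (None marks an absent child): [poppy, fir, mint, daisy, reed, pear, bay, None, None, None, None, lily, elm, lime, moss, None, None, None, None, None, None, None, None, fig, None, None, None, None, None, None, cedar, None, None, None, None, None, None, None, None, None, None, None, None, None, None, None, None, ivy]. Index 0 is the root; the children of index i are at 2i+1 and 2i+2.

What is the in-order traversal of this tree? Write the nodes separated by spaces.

In-order visits the left subtree, then the node, then the right subtree.
At poppy: go left to fir.
  At fir: go left to daisy.
    daisy is a leaf — visit daisy.
  Visit fir.
  At fir: go right to reed.
    reed is a leaf — visit reed.
Visit poppy.
At poppy: go right to mint.
  At mint: go left to pear.
    At pear: go left to lily.
      At lily: go left to fig.
        At fig: go left to ivy.
          ivy is a leaf — visit ivy.
        Visit fig.
        At fig: no right child.
      Visit lily.
      At lily: no right child.
    Visit pear.
    At pear: go right to elm.
      elm is a leaf — visit elm.
  Visit mint.
  At mint: go right to bay.
    At bay: go left to lime.
      lime is a leaf — visit lime.
    Visit bay.
    At bay: go right to moss.
      At moss: no left child.
      Visit moss.
      At moss: go right to cedar.
        cedar is a leaf — visit cedar.

daisy fir reed poppy ivy fig lily pear elm mint lime bay moss cedar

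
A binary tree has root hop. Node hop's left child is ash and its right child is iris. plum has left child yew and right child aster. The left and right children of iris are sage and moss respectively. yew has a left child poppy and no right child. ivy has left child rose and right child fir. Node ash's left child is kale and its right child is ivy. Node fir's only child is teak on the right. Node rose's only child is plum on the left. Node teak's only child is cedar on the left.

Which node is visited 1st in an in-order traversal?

In-order visits the left subtree, then the node, then the right subtree.
At hop: go left to ash.
  At ash: go left to kale.
    kale is a leaf — visit kale.
  Visit ash.
  At ash: go right to ivy.
    At ivy: go left to rose.
      At rose: go left to plum.
        At plum: go left to yew.
          At yew: go left to poppy.
            poppy is a leaf — visit poppy.
          Visit yew.
          At yew: no right child.
        Visit plum.
        At plum: go right to aster.
          aster is a leaf — visit aster.
      Visit rose.
      At rose: no right child.
    Visit ivy.
    At ivy: go right to fir.
      At fir: no left child.
      Visit fir.
      At fir: go right to teak.
        At teak: go left to cedar.
          cedar is a leaf — visit cedar.
        Visit teak.
        At teak: no right child.
Visit hop.
At hop: go right to iris.
  At iris: go left to sage.
    sage is a leaf — visit sage.
  Visit iris.
  At iris: go right to moss.
    moss is a leaf — visit moss.
Full in-order sequence: kale, ash, poppy, yew, plum, aster, rose, ivy, fir, cedar, teak, hop, sage, iris, moss.

kale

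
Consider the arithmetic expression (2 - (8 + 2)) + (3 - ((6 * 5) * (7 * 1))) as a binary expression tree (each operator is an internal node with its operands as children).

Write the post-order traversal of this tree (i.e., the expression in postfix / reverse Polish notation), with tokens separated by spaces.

Post-order on an expression tree gives postfix notation: for each operator, emit left operand, right operand, then the operator.

2 8 2 + - 3 6 5 * 7 1 * * - +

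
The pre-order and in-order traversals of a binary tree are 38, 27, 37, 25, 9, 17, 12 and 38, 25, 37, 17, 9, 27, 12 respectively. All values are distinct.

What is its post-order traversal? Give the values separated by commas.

The first element of pre-order is the root; it splits in-order into left and right subtrees.
Root 38: left subtree has 0 nodes { }, right has 6 {25, 37, 17, 9, 27, 12}.
  Root 27: left subtree has 4 nodes {25, 37, 17, 9}, right has 1 {12}.
    Root 37: left subtree has 1 node {25}, right has 2 {17, 9}.
      Root 9: left subtree has 1 node {17}, right has 0 { }.

25, 17, 9, 37, 12, 27, 38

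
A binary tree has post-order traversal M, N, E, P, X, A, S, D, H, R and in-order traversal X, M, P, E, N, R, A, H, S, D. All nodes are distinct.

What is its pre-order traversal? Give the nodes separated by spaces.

R X P M E N H A D S

The last element of post-order is the root; it splits in-order into left and right subtrees.
Root R: left subtree has 5 nodes {X, M, P, E, N}, right has 4 {A, H, S, D}.
  Root X: left subtree has 0 nodes { }, right has 4 {M, P, E, N}.
    Root P: left subtree has 1 node {M}, right has 2 {E, N}.
      Root E: left subtree has 0 nodes { }, right has 1 {N}.
  Root H: left subtree has 1 node {A}, right has 2 {S, D}.
    Root D: left subtree has 1 node {S}, right has 0 { }.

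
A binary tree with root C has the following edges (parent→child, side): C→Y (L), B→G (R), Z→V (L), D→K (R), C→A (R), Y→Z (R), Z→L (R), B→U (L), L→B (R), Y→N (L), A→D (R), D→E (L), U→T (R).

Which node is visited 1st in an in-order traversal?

In-order visits the left subtree, then the node, then the right subtree.
At C: go left to Y.
  At Y: go left to N.
    N is a leaf — visit N.
  Visit Y.
  At Y: go right to Z.
    At Z: go left to V.
      V is a leaf — visit V.
    Visit Z.
    At Z: go right to L.
      At L: no left child.
      Visit L.
      At L: go right to B.
        At B: go left to U.
          At U: no left child.
          Visit U.
          At U: go right to T.
            T is a leaf — visit T.
        Visit B.
        At B: go right to G.
          G is a leaf — visit G.
Visit C.
At C: go right to A.
  At A: no left child.
  Visit A.
  At A: go right to D.
    At D: go left to E.
      E is a leaf — visit E.
    Visit D.
    At D: go right to K.
      K is a leaf — visit K.
Full in-order sequence: N, Y, V, Z, L, U, T, B, G, C, A, E, D, K.

N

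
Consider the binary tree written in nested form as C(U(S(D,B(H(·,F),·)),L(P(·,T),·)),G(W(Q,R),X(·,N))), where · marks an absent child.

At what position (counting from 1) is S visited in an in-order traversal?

2

In-order visits the left subtree, then the node, then the right subtree.
At C: go left to U.
  At U: go left to S.
    At S: go left to D.
      D is a leaf — visit D.
    Visit S.
    At S: go right to B.
      At B: go left to H.
        At H: no left child.
        Visit H.
        At H: go right to F.
          F is a leaf — visit F.
      Visit B.
      At B: no right child.
  Visit U.
  At U: go right to L.
    At L: go left to P.
      At P: no left child.
      Visit P.
      At P: go right to T.
        T is a leaf — visit T.
    Visit L.
    At L: no right child.
Visit C.
At C: go right to G.
  At G: go left to W.
    At W: go left to Q.
      Q is a leaf — visit Q.
    Visit W.
    At W: go right to R.
      R is a leaf — visit R.
  Visit G.
  At G: go right to X.
    At X: no left child.
    Visit X.
    At X: go right to N.
      N is a leaf — visit N.
Full in-order sequence: D, S, H, F, B, U, P, T, L, C, Q, W, R, G, X, N.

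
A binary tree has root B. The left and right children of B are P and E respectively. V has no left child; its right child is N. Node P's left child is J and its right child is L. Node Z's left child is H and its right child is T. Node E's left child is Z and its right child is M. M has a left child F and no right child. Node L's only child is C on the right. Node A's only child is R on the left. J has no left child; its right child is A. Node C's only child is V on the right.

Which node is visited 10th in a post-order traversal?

Post-order visits the left subtree, then the right subtree, then the node.
At B: go left to P.
  At P: go left to J.
    At J: no left child.
    At J: go right to A.
      At A: go left to R.
        R is a leaf — visit R.
      At A: no right child.
      Visit A.
    Visit J.
  At P: go right to L.
    At L: no left child.
    At L: go right to C.
      At C: no left child.
      At C: go right to V.
        At V: no left child.
        At V: go right to N.
          N is a leaf — visit N.
        Visit V.
      Visit C.
    Visit L.
  Visit P.
At B: go right to E.
  At E: go left to Z.
    At Z: go left to H.
      H is a leaf — visit H.
    At Z: go right to T.
      T is a leaf — visit T.
    Visit Z.
  At E: go right to M.
    At M: go left to F.
      F is a leaf — visit F.
    At M: no right child.
    Visit M.
  Visit E.
Visit B.
Full post-order sequence: R, A, J, N, V, C, L, P, H, T, Z, F, M, E, B.

T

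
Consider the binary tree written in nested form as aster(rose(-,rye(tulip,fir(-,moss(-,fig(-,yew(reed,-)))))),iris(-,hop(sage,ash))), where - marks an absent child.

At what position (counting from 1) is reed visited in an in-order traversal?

In-order visits the left subtree, then the node, then the right subtree.
At aster: go left to rose.
  At rose: no left child.
  Visit rose.
  At rose: go right to rye.
    At rye: go left to tulip.
      tulip is a leaf — visit tulip.
    Visit rye.
    At rye: go right to fir.
      At fir: no left child.
      Visit fir.
      At fir: go right to moss.
        At moss: no left child.
        Visit moss.
        At moss: go right to fig.
          At fig: no left child.
          Visit fig.
          At fig: go right to yew.
            At yew: go left to reed.
              reed is a leaf — visit reed.
            Visit yew.
            At yew: no right child.
Visit aster.
At aster: go right to iris.
  At iris: no left child.
  Visit iris.
  At iris: go right to hop.
    At hop: go left to sage.
      sage is a leaf — visit sage.
    Visit hop.
    At hop: go right to ash.
      ash is a leaf — visit ash.
Full in-order sequence: rose, tulip, rye, fir, moss, fig, reed, yew, aster, iris, sage, hop, ash.

7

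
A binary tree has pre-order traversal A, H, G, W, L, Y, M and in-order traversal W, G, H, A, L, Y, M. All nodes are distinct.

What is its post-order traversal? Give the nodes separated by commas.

The first element of pre-order is the root; it splits in-order into left and right subtrees.
Root A: left subtree has 3 nodes {W, G, H}, right has 3 {L, Y, M}.
  Root H: left subtree has 2 nodes {W, G}, right has 0 { }.
    Root G: left subtree has 1 node {W}, right has 0 { }.
  Root L: left subtree has 0 nodes { }, right has 2 {Y, M}.
    Root Y: left subtree has 0 nodes { }, right has 1 {M}.

W, G, H, M, Y, L, A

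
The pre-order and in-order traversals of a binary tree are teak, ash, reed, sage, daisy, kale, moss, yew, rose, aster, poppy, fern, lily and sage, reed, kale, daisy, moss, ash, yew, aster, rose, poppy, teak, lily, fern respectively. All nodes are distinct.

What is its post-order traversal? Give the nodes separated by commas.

The first element of pre-order is the root; it splits in-order into left and right subtrees.
Root teak: left subtree has 10 nodes {sage, reed, kale, daisy, moss, ash, yew, aster, rose, poppy}, right has 2 {lily, fern}.
  Root ash: left subtree has 5 nodes {sage, reed, kale, daisy, moss}, right has 4 {yew, aster, rose, poppy}.
    Root reed: left subtree has 1 node {sage}, right has 3 {kale, daisy, moss}.
      Root daisy: left subtree has 1 node {kale}, right has 1 {moss}.
    Root yew: left subtree has 0 nodes { }, right has 3 {aster, rose, poppy}.
      Root rose: left subtree has 1 node {aster}, right has 1 {poppy}.
  Root fern: left subtree has 1 node {lily}, right has 0 { }.

sage, kale, moss, daisy, reed, aster, poppy, rose, yew, ash, lily, fern, teak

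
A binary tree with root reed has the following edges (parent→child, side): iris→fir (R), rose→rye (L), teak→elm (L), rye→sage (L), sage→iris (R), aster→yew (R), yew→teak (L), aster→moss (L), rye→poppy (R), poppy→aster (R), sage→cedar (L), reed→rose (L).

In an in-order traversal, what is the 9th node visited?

In-order visits the left subtree, then the node, then the right subtree.
At reed: go left to rose.
  At rose: go left to rye.
    At rye: go left to sage.
      At sage: go left to cedar.
        cedar is a leaf — visit cedar.
      Visit sage.
      At sage: go right to iris.
        At iris: no left child.
        Visit iris.
        At iris: go right to fir.
          fir is a leaf — visit fir.
    Visit rye.
    At rye: go right to poppy.
      At poppy: no left child.
      Visit poppy.
      At poppy: go right to aster.
        At aster: go left to moss.
          moss is a leaf — visit moss.
        Visit aster.
        At aster: go right to yew.
          At yew: go left to teak.
            At teak: go left to elm.
              elm is a leaf — visit elm.
            Visit teak.
            At teak: no right child.
          Visit yew.
          At yew: no right child.
  Visit rose.
  At rose: no right child.
Visit reed.
At reed: no right child.
Full in-order sequence: cedar, sage, iris, fir, rye, poppy, moss, aster, elm, teak, yew, rose, reed.

elm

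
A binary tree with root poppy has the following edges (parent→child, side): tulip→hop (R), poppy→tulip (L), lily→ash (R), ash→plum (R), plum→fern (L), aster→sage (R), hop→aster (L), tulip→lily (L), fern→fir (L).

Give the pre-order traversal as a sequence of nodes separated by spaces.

poppy tulip lily ash plum fern fir hop aster sage

Pre-order visits the node, then its left subtree, then its right subtree.
Visit poppy.
At poppy: go left to tulip.
  Visit tulip.
  At tulip: go left to lily.
    Visit lily.
    At lily: no left child.
    At lily: go right to ash.
      Visit ash.
      At ash: no left child.
      At ash: go right to plum.
        Visit plum.
        At plum: go left to fern.
          Visit fern.
          At fern: go left to fir.
            fir is a leaf — visit fir.
          At fern: no right child.
        At plum: no right child.
  At tulip: go right to hop.
    Visit hop.
    At hop: go left to aster.
      Visit aster.
      At aster: no left child.
      At aster: go right to sage.
        sage is a leaf — visit sage.
    At hop: no right child.
At poppy: no right child.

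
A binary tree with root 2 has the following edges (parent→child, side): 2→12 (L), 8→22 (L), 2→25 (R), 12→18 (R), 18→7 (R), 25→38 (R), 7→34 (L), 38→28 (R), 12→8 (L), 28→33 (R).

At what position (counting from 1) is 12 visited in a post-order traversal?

6

Post-order visits the left subtree, then the right subtree, then the node.
At 2: go left to 12.
  At 12: go left to 8.
    At 8: go left to 22.
      22 is a leaf — visit 22.
    At 8: no right child.
    Visit 8.
  At 12: go right to 18.
    At 18: no left child.
    At 18: go right to 7.
      At 7: go left to 34.
        34 is a leaf — visit 34.
      At 7: no right child.
      Visit 7.
    Visit 18.
  Visit 12.
At 2: go right to 25.
  At 25: no left child.
  At 25: go right to 38.
    At 38: no left child.
    At 38: go right to 28.
      At 28: no left child.
      At 28: go right to 33.
        33 is a leaf — visit 33.
      Visit 28.
    Visit 38.
  Visit 25.
Visit 2.
Full post-order sequence: 22, 8, 34, 7, 18, 12, 33, 28, 38, 25, 2.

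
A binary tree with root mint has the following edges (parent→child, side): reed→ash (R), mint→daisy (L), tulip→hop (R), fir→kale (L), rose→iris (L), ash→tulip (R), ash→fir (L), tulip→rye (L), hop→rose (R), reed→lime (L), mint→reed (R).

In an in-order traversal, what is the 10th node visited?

In-order visits the left subtree, then the node, then the right subtree.
At mint: go left to daisy.
  daisy is a leaf — visit daisy.
Visit mint.
At mint: go right to reed.
  At reed: go left to lime.
    lime is a leaf — visit lime.
  Visit reed.
  At reed: go right to ash.
    At ash: go left to fir.
      At fir: go left to kale.
        kale is a leaf — visit kale.
      Visit fir.
      At fir: no right child.
    Visit ash.
    At ash: go right to tulip.
      At tulip: go left to rye.
        rye is a leaf — visit rye.
      Visit tulip.
      At tulip: go right to hop.
        At hop: no left child.
        Visit hop.
        At hop: go right to rose.
          At rose: go left to iris.
            iris is a leaf — visit iris.
          Visit rose.
          At rose: no right child.
Full in-order sequence: daisy, mint, lime, reed, kale, fir, ash, rye, tulip, hop, iris, rose.

hop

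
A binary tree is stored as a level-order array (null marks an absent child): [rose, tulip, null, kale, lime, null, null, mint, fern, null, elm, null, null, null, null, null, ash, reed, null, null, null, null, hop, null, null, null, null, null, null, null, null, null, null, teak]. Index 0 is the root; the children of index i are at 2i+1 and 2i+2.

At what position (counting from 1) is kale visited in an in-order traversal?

In-order visits the left subtree, then the node, then the right subtree.
At rose: go left to tulip.
  At tulip: go left to kale.
    At kale: go left to mint.
      At mint: no left child.
      Visit mint.
      At mint: go right to ash.
        At ash: go left to teak.
          teak is a leaf — visit teak.
        Visit ash.
        At ash: no right child.
    Visit kale.
    At kale: go right to fern.
      At fern: go left to reed.
        reed is a leaf — visit reed.
      Visit fern.
      At fern: no right child.
  Visit tulip.
  At tulip: go right to lime.
    At lime: no left child.
    Visit lime.
    At lime: go right to elm.
      At elm: no left child.
      Visit elm.
      At elm: go right to hop.
        hop is a leaf — visit hop.
Visit rose.
At rose: no right child.
Full in-order sequence: mint, teak, ash, kale, reed, fern, tulip, lime, elm, hop, rose.

4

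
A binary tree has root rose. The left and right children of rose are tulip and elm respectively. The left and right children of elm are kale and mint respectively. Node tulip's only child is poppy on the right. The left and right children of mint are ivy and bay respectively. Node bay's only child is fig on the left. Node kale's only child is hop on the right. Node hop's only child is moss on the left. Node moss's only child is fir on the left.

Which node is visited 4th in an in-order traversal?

In-order visits the left subtree, then the node, then the right subtree.
At rose: go left to tulip.
  At tulip: no left child.
  Visit tulip.
  At tulip: go right to poppy.
    poppy is a leaf — visit poppy.
Visit rose.
At rose: go right to elm.
  At elm: go left to kale.
    At kale: no left child.
    Visit kale.
    At kale: go right to hop.
      At hop: go left to moss.
        At moss: go left to fir.
          fir is a leaf — visit fir.
        Visit moss.
        At moss: no right child.
      Visit hop.
      At hop: no right child.
  Visit elm.
  At elm: go right to mint.
    At mint: go left to ivy.
      ivy is a leaf — visit ivy.
    Visit mint.
    At mint: go right to bay.
      At bay: go left to fig.
        fig is a leaf — visit fig.
      Visit bay.
      At bay: no right child.
Full in-order sequence: tulip, poppy, rose, kale, fir, moss, hop, elm, ivy, mint, fig, bay.

kale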